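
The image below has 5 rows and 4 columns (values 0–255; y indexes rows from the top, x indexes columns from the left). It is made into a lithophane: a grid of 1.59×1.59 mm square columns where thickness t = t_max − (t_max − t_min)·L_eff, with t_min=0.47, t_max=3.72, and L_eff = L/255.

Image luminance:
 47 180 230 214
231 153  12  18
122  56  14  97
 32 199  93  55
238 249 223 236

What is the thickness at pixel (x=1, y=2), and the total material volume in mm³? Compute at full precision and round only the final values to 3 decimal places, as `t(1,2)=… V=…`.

span = t_max - t_min = 3.72 - 0.47 = 3.250
L(1,2) = 56, L_eff = 56/255 = 0.219608
t(1,2) = 3.72 - 3.250·0.219608 = 3.006
Σt over all 5·4 pixels = 40801/1020 ≈ 40.0009804
V = pitch²·Σt = 1.59²·40801/1020 = 101.126

t(1,2)=3.006 V=101.126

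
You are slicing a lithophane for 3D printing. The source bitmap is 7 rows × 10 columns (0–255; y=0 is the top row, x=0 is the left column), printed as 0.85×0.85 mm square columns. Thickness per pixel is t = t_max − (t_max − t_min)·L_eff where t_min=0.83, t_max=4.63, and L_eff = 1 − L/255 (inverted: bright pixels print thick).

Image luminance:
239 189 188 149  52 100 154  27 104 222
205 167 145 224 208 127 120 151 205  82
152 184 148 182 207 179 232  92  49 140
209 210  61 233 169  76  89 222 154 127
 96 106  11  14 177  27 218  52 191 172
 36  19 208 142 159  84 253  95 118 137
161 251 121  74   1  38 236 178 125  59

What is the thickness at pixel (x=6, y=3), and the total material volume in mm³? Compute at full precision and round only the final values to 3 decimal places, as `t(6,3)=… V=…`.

span = t_max - t_min = 4.63 - 0.83 = 3.800
L(6,3) = 89, L_eff = 1 - 89/255 = 0.650980 (inverted)
t(6,3) = 4.63 - 3.800·0.650980 = 2.156
Σt over all 7·10 pixels = 172657/850 ≈ 203.1258824
V = pitch²·Σt = 0.85²·172657/850 = 146.758

t(6,3)=2.156 V=146.758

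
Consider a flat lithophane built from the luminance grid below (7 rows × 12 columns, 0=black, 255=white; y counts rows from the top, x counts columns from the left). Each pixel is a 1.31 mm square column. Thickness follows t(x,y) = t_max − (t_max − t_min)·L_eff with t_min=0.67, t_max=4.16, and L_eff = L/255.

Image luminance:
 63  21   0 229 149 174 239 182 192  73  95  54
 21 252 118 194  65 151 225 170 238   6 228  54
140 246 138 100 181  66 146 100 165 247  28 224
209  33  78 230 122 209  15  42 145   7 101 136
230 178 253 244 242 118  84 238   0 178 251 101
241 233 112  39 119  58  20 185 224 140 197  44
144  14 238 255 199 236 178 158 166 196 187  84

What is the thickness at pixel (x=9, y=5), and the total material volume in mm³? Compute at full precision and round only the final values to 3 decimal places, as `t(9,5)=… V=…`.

t(9,5)=2.244 V=315.833

span = t_max - t_min = 4.16 - 0.67 = 3.490
L(9,5) = 140, L_eff = 140/255 = 0.549020
t(9,5) = 4.16 - 3.490·0.549020 = 2.244
Σt over all 7·12 pixels = 938611/5100 ≈ 184.0413725
V = pitch²·Σt = 1.31²·938611/5100 = 315.833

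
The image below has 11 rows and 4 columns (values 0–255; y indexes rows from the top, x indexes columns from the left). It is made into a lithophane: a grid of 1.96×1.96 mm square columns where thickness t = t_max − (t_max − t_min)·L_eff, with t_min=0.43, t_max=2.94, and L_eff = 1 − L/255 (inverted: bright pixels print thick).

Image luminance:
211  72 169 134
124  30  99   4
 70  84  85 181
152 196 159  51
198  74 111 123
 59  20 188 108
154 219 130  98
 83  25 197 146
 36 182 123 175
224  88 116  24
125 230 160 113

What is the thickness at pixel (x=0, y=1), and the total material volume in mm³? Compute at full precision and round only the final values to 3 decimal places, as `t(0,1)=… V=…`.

span = t_max - t_min = 2.94 - 0.43 = 2.510
L(0,1) = 124, L_eff = 1 - 124/255 = 0.513725 (inverted)
t(0,1) = 2.94 - 2.510·0.513725 = 1.651
Σt over all 11·4 pixels = 182531/2550 ≈ 71.5807843
V = pitch²·Σt = 1.96²·182531/2550 = 274.985

t(0,1)=1.651 V=274.985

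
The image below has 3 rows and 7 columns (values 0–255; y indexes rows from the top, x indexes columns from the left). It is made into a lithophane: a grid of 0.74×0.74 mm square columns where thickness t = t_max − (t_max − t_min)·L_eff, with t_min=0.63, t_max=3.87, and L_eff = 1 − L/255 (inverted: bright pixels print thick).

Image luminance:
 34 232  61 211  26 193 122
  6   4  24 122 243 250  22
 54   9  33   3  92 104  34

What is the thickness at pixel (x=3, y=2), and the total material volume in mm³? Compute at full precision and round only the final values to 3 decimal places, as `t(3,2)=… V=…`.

span = t_max - t_min = 3.87 - 0.63 = 3.240
L(3,2) = 3, L_eff = 1 - 3/255 = 0.988235 (inverted)
t(3,2) = 3.87 - 3.240·0.988235 = 0.668
Σt over all 3·7 pixels = 315387/8500 ≈ 37.1043529
V = pitch²·Σt = 0.74²·315387/8500 = 20.318

t(3,2)=0.668 V=20.318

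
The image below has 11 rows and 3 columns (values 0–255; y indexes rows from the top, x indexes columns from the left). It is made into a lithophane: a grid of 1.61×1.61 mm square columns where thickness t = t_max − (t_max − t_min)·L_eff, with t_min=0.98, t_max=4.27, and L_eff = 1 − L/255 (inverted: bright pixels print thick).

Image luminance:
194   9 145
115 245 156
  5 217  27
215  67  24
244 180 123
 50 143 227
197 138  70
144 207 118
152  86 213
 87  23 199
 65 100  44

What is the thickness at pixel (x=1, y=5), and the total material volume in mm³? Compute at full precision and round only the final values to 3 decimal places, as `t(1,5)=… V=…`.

t(1,5)=2.825 V=225.260

span = t_max - t_min = 4.27 - 0.98 = 3.290
L(1,5) = 143, L_eff = 1 - 143/255 = 0.439216 (inverted)
t(1,5) = 4.27 - 3.290·0.439216 = 2.825
Σt over all 11·3 pixels = 2216011/25500 ≈ 86.9023922
V = pitch²·Σt = 1.61²·2216011/25500 = 225.260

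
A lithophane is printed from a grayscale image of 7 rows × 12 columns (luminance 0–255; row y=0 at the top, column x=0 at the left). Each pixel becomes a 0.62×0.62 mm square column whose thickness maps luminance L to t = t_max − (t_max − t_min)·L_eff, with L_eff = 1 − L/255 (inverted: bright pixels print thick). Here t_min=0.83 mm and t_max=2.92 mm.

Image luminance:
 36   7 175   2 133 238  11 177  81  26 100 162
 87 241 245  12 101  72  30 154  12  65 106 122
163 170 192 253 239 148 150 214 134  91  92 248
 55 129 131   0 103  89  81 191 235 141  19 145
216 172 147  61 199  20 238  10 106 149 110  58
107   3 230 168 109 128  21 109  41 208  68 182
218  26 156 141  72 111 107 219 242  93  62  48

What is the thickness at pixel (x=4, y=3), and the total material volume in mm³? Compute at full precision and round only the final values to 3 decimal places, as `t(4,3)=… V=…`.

span = t_max - t_min = 2.92 - 0.83 = 2.090
L(4,3) = 103, L_eff = 1 - 103/255 = 0.596078 (inverted)
t(4,3) = 2.92 - 2.090·0.596078 = 1.674
Σt over all 7·12 pixels = 3901927/25500 ≈ 153.0167451
V = pitch²·Σt = 0.62²·3901927/25500 = 58.820

t(4,3)=1.674 V=58.820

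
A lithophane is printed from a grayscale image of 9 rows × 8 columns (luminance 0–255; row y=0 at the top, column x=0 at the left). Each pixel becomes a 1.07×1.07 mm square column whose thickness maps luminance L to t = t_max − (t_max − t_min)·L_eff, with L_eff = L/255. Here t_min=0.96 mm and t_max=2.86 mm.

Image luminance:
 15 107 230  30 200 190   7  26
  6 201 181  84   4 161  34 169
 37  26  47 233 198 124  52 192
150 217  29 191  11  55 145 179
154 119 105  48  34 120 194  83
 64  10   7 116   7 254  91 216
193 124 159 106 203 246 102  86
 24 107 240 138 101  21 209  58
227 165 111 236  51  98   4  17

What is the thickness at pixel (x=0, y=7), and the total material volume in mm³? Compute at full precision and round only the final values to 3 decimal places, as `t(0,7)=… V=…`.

t(0,7)=2.681 V=165.986

span = t_max - t_min = 2.86 - 0.96 = 1.900
L(0,7) = 24, L_eff = 24/255 = 0.094118
t(0,7) = 2.86 - 1.900·0.094118 = 2.681
Σt over all 9·8 pixels = 73939/510 ≈ 144.9784314
V = pitch²·Σt = 1.07²·73939/510 = 165.986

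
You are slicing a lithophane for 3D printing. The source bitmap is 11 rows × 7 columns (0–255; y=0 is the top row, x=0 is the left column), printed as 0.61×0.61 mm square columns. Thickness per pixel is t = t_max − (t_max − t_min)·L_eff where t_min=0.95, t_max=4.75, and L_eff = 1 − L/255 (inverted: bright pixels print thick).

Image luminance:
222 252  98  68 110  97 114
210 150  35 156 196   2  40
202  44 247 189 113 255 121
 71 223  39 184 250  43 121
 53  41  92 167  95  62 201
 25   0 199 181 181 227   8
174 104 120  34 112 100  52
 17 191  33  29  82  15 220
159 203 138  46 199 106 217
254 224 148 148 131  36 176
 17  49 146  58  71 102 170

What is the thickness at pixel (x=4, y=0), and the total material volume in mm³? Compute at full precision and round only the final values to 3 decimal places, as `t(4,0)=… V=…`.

t(4,0)=2.589 V=79.703

span = t_max - t_min = 4.75 - 0.95 = 3.800
L(4,0) = 110, L_eff = 1 - 110/255 = 0.568627 (inverted)
t(4,0) = 4.75 - 3.800·0.568627 = 2.589
Σt over all 11·7 pixels = 72827/340 ≈ 214.1970588
V = pitch²·Σt = 0.61²·72827/340 = 79.703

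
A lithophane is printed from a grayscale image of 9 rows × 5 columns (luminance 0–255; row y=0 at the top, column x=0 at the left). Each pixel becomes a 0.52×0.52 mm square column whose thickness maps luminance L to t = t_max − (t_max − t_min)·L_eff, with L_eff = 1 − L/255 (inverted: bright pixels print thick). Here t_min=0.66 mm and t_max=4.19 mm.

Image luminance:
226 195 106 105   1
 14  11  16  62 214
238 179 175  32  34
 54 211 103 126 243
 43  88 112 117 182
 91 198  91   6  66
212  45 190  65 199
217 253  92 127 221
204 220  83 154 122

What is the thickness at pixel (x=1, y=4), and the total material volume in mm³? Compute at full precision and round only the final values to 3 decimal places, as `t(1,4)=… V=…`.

span = t_max - t_min = 4.19 - 0.66 = 3.530
L(1,4) = 88, L_eff = 1 - 88/255 = 0.654902 (inverted)
t(1,4) = 4.19 - 3.530·0.654902 = 1.878
Σt over all 9·5 pixels = 2784629/25500 ≈ 109.2011373
V = pitch²·Σt = 0.52²·2784629/25500 = 29.528

t(1,4)=1.878 V=29.528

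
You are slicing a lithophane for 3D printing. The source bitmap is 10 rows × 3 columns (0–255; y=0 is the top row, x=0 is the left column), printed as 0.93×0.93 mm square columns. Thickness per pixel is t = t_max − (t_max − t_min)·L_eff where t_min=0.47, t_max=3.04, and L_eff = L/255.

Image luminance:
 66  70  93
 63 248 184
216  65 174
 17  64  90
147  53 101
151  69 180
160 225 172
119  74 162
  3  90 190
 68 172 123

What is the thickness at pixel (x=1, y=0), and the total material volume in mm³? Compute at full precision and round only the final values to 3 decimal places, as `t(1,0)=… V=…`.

t(1,0)=2.335 V=47.420

span = t_max - t_min = 3.04 - 0.47 = 2.570
L(1,0) = 70, L_eff = 70/255 = 0.274510
t(1,0) = 3.04 - 2.570·0.274510 = 2.335
Σt over all 10·3 pixels = 466029/8500 ≈ 54.8269412
V = pitch²·Σt = 0.93²·466029/8500 = 47.420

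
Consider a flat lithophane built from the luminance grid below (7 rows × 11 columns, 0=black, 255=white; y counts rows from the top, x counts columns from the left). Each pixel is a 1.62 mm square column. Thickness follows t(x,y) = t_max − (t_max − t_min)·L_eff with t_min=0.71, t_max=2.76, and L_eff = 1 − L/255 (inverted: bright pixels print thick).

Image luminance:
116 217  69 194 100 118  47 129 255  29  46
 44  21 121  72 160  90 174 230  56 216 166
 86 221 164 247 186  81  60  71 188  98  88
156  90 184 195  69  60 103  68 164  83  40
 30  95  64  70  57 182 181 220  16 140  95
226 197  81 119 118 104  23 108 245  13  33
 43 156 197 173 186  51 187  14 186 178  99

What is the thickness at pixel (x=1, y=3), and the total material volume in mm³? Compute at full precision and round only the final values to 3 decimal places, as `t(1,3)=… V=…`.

span = t_max - t_min = 2.76 - 0.71 = 2.050
L(1,3) = 90, L_eff = 1 - 90/255 = 0.647059 (inverted)
t(1,3) = 2.76 - 2.050·0.647059 = 1.434
Σt over all 7·11 pixels = 164609/1275 ≈ 129.1050980
V = pitch²·Σt = 1.62²·164609/1275 = 338.823

t(1,3)=1.434 V=338.823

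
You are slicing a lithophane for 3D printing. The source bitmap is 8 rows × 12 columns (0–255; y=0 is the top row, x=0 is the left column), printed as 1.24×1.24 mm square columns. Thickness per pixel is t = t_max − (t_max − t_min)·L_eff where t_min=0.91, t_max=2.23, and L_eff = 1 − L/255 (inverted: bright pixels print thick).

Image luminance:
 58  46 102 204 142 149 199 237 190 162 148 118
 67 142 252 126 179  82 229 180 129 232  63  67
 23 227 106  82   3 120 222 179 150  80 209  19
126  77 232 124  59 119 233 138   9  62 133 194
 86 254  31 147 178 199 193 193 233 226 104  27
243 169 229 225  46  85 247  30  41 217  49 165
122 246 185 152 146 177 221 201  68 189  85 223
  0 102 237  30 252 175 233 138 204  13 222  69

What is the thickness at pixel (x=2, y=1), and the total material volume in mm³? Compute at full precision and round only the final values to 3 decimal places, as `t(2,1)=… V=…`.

t(2,1)=2.214 V=243.654

span = t_max - t_min = 2.23 - 0.91 = 1.320
L(2,1) = 252, L_eff = 1 - 252/255 = 0.011765 (inverted)
t(2,1) = 2.23 - 1.320·0.011765 = 2.214
Σt over all 8·12 pixels = 158.464
V = pitch²·Σt = 1.24²·158.464 = 243.654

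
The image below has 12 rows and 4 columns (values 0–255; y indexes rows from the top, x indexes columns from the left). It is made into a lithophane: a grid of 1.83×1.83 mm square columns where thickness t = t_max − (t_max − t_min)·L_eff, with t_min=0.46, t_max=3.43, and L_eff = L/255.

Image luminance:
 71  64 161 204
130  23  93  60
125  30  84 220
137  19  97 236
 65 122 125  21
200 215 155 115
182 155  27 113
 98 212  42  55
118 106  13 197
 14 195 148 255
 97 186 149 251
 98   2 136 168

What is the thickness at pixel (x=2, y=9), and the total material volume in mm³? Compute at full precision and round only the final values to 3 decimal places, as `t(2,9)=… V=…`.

t(2,9)=1.706 V=325.564

span = t_max - t_min = 3.43 - 0.46 = 2.970
L(2,9) = 148, L_eff = 148/255 = 0.580392
t(2,9) = 3.43 - 2.970·0.580392 = 1.706
Σt over all 12·4 pixels = 826329/8500 ≈ 97.2151765
V = pitch²·Σt = 1.83²·826329/8500 = 325.564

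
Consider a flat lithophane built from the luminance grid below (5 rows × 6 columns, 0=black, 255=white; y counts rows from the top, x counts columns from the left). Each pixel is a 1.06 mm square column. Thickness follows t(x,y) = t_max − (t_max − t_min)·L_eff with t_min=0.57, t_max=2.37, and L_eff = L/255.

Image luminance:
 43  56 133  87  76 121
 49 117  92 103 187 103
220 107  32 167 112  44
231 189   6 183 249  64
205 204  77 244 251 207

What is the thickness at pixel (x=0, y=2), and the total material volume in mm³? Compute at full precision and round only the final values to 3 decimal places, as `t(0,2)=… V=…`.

span = t_max - t_min = 2.37 - 0.57 = 1.800
L(0,2) = 220, L_eff = 220/255 = 0.862745
t(0,2) = 2.37 - 1.800·0.862745 = 0.817
Σt over all 5·6 pixels = 36681/850 ≈ 43.1541176
V = pitch²·Σt = 1.06²·36681/850 = 48.488

t(0,2)=0.817 V=48.488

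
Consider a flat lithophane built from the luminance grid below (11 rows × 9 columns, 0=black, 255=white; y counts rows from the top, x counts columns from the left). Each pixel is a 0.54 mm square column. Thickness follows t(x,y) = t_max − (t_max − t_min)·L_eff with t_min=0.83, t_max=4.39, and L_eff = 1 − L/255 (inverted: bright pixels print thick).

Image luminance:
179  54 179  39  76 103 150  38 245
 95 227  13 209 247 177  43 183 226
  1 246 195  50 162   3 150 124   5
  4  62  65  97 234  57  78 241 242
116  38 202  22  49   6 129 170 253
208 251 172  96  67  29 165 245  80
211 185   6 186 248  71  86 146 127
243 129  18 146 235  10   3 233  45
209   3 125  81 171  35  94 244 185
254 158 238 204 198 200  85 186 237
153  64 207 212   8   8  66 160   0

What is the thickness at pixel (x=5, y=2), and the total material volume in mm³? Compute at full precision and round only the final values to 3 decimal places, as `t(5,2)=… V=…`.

span = t_max - t_min = 4.39 - 0.83 = 3.560
L(5,2) = 3, L_eff = 1 - 3/255 = 0.988235 (inverted)
t(5,2) = 4.39 - 3.560·0.988235 = 0.872
Σt over all 11·9 pixels = 1338259/5100 ≈ 262.4037255
V = pitch²·Σt = 0.54²·1338259/5100 = 76.517

t(5,2)=0.872 V=76.517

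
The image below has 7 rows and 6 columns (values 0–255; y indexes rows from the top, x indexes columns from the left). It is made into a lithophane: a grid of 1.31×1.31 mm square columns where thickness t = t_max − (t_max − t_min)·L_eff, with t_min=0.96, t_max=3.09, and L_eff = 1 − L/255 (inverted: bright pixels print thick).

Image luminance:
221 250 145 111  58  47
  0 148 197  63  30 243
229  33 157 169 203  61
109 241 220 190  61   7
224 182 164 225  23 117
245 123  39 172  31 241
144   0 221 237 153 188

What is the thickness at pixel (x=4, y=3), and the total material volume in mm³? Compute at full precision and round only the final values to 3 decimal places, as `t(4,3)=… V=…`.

span = t_max - t_min = 3.09 - 0.96 = 2.130
L(4,3) = 61, L_eff = 1 - 61/255 = 0.760784 (inverted)
t(4,3) = 3.09 - 2.130·0.760784 = 1.470
Σt over all 7·6 pixels = 381591/4250 ≈ 89.7861176
V = pitch²·Σt = 1.31²·381591/4250 = 154.082

t(4,3)=1.470 V=154.082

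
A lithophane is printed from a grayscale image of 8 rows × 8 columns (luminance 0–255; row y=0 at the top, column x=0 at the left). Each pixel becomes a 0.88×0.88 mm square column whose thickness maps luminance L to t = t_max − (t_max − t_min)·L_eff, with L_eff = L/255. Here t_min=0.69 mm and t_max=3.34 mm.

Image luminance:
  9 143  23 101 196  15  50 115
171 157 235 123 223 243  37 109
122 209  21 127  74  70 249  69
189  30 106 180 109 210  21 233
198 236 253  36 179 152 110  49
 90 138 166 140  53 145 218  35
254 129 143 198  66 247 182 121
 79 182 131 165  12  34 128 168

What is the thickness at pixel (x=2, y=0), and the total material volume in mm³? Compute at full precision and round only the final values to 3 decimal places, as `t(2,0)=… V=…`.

t(2,0)=3.101 V=97.887

span = t_max - t_min = 3.34 - 0.69 = 2.650
L(2,0) = 23, L_eff = 23/255 = 0.090196
t(2,0) = 3.34 - 2.650·0.090196 = 3.101
Σt over all 8·8 pixels = 107443/850 ≈ 126.4035294
V = pitch²·Σt = 0.88²·107443/850 = 97.887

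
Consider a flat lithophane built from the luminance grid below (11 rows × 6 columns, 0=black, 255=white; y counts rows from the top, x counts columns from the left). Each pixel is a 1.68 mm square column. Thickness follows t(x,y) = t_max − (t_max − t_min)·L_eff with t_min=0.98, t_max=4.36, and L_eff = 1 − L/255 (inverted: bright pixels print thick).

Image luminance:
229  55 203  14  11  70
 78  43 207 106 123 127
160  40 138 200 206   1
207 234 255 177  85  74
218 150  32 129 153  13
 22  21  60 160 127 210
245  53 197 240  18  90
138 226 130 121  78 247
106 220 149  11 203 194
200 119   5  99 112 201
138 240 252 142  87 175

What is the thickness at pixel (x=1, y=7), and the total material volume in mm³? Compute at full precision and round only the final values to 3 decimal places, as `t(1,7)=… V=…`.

t(1,7)=3.976 V=510.794

span = t_max - t_min = 4.36 - 0.98 = 3.380
L(1,7) = 226, L_eff = 1 - 226/255 = 0.113725 (inverted)
t(1,7) = 4.36 - 3.380·0.113725 = 3.976
Σt over all 11·6 pixels = 1153738/6375 ≈ 180.9785098
V = pitch²·Σt = 1.68²·1153738/6375 = 510.794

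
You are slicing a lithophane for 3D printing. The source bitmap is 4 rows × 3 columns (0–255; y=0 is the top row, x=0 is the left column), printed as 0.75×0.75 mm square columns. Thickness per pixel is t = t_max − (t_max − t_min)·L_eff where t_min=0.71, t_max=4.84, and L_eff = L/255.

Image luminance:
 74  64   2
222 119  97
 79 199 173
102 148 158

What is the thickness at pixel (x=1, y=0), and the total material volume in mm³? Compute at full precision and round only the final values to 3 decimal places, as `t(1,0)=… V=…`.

t(1,0)=3.803 V=19.579

span = t_max - t_min = 4.84 - 0.71 = 4.130
L(1,0) = 64, L_eff = 64/255 = 0.250980
t(1,0) = 4.84 - 4.130·0.250980 = 3.803
Σt over all 4·3 pixels = 295853/8500 ≈ 34.8062353
V = pitch²·Σt = 0.75²·295853/8500 = 19.579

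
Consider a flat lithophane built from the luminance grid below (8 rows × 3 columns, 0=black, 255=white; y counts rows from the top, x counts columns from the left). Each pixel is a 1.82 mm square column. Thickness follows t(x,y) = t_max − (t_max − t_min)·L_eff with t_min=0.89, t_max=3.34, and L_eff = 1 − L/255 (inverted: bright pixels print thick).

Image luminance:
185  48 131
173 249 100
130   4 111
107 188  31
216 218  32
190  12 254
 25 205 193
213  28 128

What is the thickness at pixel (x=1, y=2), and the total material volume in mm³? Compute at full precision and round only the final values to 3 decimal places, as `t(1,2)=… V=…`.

t(1,2)=0.928 V=171.670

span = t_max - t_min = 3.34 - 0.89 = 2.450
L(1,2) = 4, L_eff = 1 - 4/255 = 0.984314 (inverted)
t(1,2) = 3.34 - 2.450·0.984314 = 0.928
Σt over all 8·3 pixels = 17621/340 ≈ 51.8264706
V = pitch²·Σt = 1.82²·17621/340 = 171.670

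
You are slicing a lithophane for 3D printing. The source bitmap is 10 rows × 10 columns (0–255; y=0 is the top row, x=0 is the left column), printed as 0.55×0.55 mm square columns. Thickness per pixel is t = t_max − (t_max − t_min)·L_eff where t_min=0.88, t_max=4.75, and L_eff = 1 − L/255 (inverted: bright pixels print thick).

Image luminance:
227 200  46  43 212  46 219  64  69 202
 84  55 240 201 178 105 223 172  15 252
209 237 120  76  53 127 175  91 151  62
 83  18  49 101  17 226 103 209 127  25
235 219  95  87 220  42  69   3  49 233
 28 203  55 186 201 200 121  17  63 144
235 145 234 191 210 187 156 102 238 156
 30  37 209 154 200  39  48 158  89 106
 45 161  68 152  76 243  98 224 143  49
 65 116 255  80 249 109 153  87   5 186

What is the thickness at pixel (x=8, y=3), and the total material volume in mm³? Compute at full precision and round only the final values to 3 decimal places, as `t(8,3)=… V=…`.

span = t_max - t_min = 4.75 - 0.88 = 3.870
L(8,3) = 127, L_eff = 1 - 127/255 = 0.501961 (inverted)
t(8,3) = 4.75 - 3.870·0.501961 = 2.807
Σt over all 10·10 pixels = 243403/850 ≈ 286.3564706
V = pitch²·Σt = 0.55²·243403/850 = 86.623

t(8,3)=2.807 V=86.623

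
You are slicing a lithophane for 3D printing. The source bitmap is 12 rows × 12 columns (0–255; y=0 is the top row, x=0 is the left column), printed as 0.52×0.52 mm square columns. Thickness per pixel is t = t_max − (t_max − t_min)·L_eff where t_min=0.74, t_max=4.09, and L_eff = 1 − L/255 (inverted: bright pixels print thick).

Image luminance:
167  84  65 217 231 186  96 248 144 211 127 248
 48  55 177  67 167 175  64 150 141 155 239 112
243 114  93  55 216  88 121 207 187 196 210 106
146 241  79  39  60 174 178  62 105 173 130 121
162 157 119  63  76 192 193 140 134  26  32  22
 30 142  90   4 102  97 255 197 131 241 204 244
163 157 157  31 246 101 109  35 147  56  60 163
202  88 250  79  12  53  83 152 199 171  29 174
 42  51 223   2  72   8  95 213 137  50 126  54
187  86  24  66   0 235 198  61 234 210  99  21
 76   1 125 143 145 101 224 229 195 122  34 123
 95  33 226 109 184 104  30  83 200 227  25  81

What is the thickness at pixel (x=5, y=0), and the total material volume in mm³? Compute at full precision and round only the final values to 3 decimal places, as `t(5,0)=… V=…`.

span = t_max - t_min = 4.09 - 0.74 = 3.350
L(5,0) = 186, L_eff = 1 - 186/255 = 0.270588 (inverted)
t(5,0) = 4.09 - 3.350·0.270588 = 3.184
Σt over all 12·12 pixels = 117957/340 ≈ 346.9323529
V = pitch²·Σt = 0.52²·117957/340 = 93.811

t(5,0)=3.184 V=93.811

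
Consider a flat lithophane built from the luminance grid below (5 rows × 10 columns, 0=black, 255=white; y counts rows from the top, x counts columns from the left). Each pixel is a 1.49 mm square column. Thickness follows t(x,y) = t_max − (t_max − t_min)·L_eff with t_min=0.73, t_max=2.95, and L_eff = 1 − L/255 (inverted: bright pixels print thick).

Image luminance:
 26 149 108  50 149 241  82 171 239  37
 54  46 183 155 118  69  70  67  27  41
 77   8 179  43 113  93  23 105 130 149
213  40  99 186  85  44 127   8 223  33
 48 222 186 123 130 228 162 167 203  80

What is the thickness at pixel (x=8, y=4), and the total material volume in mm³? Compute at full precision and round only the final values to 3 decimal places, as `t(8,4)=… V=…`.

t(8,4)=2.497 V=189.444

span = t_max - t_min = 2.95 - 0.73 = 2.220
L(8,4) = 203, L_eff = 1 - 203/255 = 0.203922 (inverted)
t(8,4) = 2.95 - 2.220·0.203922 = 2.497
Σt over all 5·10 pixels = 181329/2125 ≈ 85.3312941
V = pitch²·Σt = 1.49²·181329/2125 = 189.444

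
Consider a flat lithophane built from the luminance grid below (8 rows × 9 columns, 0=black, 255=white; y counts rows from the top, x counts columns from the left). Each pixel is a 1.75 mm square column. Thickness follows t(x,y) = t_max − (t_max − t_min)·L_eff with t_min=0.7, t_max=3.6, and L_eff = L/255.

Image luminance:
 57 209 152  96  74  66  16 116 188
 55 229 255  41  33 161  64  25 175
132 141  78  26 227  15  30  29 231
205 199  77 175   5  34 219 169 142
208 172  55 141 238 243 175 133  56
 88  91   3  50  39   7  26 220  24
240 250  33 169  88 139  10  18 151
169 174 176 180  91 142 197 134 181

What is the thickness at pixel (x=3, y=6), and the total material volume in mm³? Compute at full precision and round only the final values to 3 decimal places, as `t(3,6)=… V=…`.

t(3,6)=1.678 V=492.290

span = t_max - t_min = 3.6 - 0.7 = 2.900
L(3,6) = 169, L_eff = 169/255 = 0.662745
t(3,6) = 3.6 - 2.900·0.662745 = 1.678
Σt over all 8·9 pixels = 409907/2550 ≈ 160.7478431
V = pitch²·Σt = 1.75²·409907/2550 = 492.290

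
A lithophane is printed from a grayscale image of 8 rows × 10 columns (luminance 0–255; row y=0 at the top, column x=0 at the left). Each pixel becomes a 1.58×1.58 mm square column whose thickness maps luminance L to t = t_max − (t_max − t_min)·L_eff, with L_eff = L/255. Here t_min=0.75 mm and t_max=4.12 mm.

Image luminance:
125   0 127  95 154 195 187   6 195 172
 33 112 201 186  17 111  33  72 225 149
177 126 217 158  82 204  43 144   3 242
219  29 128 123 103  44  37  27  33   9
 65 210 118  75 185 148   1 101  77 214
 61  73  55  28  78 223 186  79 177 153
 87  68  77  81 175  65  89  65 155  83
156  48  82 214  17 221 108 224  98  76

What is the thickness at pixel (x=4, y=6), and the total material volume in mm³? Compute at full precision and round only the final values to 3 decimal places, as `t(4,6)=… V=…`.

t(4,6)=1.807 V=524.602

span = t_max - t_min = 4.12 - 0.75 = 3.370
L(4,6) = 175, L_eff = 175/255 = 0.686275
t(4,6) = 4.12 - 3.370·0.686275 = 1.807
Σt over all 8·10 pixels = 1786219/8500 ≈ 210.1434118
V = pitch²·Σt = 1.58²·1786219/8500 = 524.602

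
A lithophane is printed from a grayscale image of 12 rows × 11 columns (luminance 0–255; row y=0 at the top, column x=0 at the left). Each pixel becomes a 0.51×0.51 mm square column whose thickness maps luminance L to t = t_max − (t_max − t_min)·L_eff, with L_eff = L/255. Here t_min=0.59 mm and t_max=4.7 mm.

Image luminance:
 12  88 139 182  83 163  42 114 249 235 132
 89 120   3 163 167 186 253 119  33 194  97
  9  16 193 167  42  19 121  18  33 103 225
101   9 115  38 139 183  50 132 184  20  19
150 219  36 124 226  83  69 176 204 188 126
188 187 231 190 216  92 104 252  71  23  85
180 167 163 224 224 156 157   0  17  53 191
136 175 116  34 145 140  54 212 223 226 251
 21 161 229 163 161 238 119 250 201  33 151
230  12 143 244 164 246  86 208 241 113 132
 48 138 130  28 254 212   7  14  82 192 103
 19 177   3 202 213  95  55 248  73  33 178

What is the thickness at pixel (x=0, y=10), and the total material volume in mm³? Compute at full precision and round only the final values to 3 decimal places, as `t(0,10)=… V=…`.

span = t_max - t_min = 4.7 - 0.59 = 4.110
L(0,10) = 48, L_eff = 48/255 = 0.188235
t(0,10) = 4.7 - 4.110·0.188235 = 3.926
Σt over all 12·11 pixels = 2898779/8500 ≈ 341.0328235
V = pitch²·Σt = 0.51²·2898779/8500 = 88.703

t(0,10)=3.926 V=88.703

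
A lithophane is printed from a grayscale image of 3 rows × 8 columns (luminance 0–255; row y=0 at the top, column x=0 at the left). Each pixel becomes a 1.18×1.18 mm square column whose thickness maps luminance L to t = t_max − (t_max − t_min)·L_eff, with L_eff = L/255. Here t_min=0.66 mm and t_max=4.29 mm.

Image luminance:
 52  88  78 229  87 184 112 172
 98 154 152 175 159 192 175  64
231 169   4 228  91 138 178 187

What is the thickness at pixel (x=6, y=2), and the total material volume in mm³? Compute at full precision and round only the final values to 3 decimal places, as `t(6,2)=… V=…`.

span = t_max - t_min = 4.29 - 0.66 = 3.630
L(6,2) = 178, L_eff = 178/255 = 0.698039
t(6,2) = 4.29 - 3.630·0.698039 = 1.756
Σt over all 3·8 pixels = 464123/8500 ≈ 54.6027059
V = pitch²·Σt = 1.18²·464123/8500 = 76.029

t(6,2)=1.756 V=76.029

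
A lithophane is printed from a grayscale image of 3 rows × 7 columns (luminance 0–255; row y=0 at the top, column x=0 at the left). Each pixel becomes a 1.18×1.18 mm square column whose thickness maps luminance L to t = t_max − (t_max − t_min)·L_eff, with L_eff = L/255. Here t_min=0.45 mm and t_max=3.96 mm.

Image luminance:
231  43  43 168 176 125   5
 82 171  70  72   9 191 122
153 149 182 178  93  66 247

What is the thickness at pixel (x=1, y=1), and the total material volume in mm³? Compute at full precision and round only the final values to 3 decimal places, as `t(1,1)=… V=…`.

t(1,1)=1.606 V=66.420

span = t_max - t_min = 3.96 - 0.45 = 3.510
L(1,1) = 171, L_eff = 171/255 = 0.670588
t(1,1) = 3.96 - 3.510·0.670588 = 1.606
Σt over all 3·7 pixels = 101367/2125 ≈ 47.7021176
V = pitch²·Σt = 1.18²·101367/2125 = 66.420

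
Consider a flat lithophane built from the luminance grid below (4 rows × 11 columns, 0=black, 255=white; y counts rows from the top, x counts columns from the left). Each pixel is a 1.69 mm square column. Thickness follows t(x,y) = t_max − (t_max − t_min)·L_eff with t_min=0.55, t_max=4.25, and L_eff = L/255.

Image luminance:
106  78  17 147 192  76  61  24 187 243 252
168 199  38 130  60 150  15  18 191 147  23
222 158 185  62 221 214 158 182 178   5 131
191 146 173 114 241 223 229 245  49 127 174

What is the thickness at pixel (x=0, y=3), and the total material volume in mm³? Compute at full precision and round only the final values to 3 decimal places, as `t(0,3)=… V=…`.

span = t_max - t_min = 4.25 - 0.55 = 3.700
L(0,3) = 191, L_eff = 191/255 = 0.749020
t(0,3) = 4.25 - 3.700·0.749020 = 1.479
Σt over all 4·11 pixels = 1662/17 ≈ 97.7647059
V = pitch²·Σt = 1.69²·1662/17 = 279.226

t(0,3)=1.479 V=279.226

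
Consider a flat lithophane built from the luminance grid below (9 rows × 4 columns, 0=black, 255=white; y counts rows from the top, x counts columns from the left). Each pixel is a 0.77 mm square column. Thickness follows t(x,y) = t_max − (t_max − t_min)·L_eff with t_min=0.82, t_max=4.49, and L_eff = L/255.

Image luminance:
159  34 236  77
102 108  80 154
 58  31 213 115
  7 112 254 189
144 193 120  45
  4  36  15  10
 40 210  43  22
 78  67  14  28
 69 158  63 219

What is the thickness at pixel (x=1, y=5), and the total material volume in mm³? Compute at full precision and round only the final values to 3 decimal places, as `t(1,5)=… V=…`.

span = t_max - t_min = 4.49 - 0.82 = 3.670
L(1,5) = 36, L_eff = 36/255 = 0.141176
t(1,5) = 4.49 - 3.670·0.141176 = 3.972
Σt over all 9·4 pixels = 944917/8500 ≈ 111.1667059
V = pitch²·Σt = 0.77²·944917/8500 = 65.911

t(1,5)=3.972 V=65.911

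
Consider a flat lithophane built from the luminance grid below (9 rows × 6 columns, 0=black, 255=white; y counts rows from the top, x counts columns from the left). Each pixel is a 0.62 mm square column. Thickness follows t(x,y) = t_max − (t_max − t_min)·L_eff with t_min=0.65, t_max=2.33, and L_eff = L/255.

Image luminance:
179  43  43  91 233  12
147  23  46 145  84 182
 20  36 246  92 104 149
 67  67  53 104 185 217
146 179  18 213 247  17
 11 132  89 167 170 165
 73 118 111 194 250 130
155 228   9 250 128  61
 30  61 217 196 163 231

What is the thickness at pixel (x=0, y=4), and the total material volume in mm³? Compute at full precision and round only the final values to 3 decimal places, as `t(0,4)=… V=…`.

span = t_max - t_min = 2.33 - 0.65 = 1.680
L(0,4) = 146, L_eff = 146/255 = 0.572549
t(0,4) = 2.33 - 1.680·0.572549 = 1.368
Σt over all 9·6 pixels = 346379/4250 ≈ 81.5009412
V = pitch²·Σt = 0.62²·346379/4250 = 31.329

t(0,4)=1.368 V=31.329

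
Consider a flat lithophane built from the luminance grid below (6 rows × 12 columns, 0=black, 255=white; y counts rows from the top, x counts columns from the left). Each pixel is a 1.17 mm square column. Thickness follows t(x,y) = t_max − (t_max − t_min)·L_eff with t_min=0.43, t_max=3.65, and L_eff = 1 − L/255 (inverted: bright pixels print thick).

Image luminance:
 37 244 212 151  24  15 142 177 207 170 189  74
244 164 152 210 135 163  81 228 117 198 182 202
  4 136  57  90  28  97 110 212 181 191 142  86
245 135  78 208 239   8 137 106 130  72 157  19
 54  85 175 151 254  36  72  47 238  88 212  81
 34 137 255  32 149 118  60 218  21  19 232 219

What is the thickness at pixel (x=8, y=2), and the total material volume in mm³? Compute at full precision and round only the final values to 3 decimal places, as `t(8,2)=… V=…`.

span = t_max - t_min = 3.65 - 0.43 = 3.220
L(8,2) = 181, L_eff = 1 - 181/255 = 0.290196 (inverted)
t(8,2) = 3.65 - 3.220·0.290196 = 2.716
Σt over all 6·12 pixels = 645331/4250 ≈ 151.8425882
V = pitch²·Σt = 1.17²·645331/4250 = 207.857

t(8,2)=2.716 V=207.857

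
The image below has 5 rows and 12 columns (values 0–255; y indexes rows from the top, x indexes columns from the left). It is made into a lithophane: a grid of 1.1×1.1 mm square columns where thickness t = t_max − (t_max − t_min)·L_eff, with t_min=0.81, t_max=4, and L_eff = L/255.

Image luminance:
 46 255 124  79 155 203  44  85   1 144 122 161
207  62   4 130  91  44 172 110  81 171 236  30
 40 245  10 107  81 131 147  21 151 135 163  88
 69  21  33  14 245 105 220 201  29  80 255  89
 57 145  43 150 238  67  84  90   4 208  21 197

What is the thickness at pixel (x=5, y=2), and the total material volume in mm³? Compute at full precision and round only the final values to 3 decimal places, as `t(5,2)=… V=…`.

t(5,2)=2.361 V=188.362

span = t_max - t_min = 4 - 0.81 = 3.190
L(5,2) = 131, L_eff = 131/255 = 0.513725
t(5,2) = 4 - 3.190·0.513725 = 2.361
Σt over all 5·12 pixels = 1323207/8500 ≈ 155.6714118
V = pitch²·Σt = 1.1²·1323207/8500 = 188.362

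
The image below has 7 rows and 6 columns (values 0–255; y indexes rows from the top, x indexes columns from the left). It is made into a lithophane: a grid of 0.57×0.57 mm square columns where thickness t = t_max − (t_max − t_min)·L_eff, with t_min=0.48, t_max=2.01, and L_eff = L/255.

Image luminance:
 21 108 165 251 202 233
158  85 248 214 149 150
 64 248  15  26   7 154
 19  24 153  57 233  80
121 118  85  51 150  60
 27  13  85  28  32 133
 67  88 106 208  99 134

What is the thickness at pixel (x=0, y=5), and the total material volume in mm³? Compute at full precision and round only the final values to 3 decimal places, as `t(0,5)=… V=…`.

t(0,5)=1.848 V=18.326

span = t_max - t_min = 2.01 - 0.48 = 1.530
L(0,5) = 27, L_eff = 27/255 = 0.105882
t(0,5) = 2.01 - 1.530·0.105882 = 1.848
Σt over all 7·6 pixels = 56.406
V = pitch²·Σt = 0.57²·56.406 = 18.326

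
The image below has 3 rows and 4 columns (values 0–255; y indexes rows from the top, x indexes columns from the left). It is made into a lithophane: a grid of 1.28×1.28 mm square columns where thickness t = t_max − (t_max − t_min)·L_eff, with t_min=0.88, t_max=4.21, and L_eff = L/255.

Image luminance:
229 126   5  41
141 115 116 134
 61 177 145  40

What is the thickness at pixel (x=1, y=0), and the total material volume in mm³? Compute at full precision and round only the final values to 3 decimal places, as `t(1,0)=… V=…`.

t(1,0)=2.565 V=54.316

span = t_max - t_min = 4.21 - 0.88 = 3.330
L(1,0) = 126, L_eff = 126/255 = 0.494118
t(1,0) = 4.21 - 3.330·0.494118 = 2.565
Σt over all 3·4 pixels = 28179/850 ≈ 33.1517647
V = pitch²·Σt = 1.28²·28179/850 = 54.316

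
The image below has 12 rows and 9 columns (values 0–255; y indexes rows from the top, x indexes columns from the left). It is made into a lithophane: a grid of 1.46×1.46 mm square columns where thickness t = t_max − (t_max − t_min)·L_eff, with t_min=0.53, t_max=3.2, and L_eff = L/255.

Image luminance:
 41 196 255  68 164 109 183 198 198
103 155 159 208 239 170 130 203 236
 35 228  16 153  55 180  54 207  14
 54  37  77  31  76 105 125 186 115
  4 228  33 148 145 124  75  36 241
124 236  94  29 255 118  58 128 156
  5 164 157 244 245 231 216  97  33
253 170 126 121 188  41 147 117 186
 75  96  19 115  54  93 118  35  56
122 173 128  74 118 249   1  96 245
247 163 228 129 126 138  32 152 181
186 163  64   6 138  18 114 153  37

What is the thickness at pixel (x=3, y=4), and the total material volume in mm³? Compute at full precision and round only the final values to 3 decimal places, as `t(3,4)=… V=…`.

t(3,4)=1.650 V=426.936

span = t_max - t_min = 3.2 - 0.53 = 2.670
L(3,4) = 148, L_eff = 148/255 = 0.580392
t(3,4) = 3.2 - 2.670·0.580392 = 1.650
Σt over all 12·9 pixels = 851229/4250 ≈ 200.2891765
V = pitch²·Σt = 1.46²·851229/4250 = 426.936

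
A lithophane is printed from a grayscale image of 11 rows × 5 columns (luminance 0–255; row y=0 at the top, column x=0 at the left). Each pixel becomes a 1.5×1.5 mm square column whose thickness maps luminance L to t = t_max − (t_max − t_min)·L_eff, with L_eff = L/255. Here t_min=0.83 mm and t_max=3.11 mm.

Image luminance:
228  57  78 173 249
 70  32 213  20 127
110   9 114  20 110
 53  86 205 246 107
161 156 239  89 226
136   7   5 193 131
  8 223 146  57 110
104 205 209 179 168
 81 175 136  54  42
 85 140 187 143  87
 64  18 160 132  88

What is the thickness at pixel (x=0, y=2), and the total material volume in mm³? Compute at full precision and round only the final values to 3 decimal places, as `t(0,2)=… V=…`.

span = t_max - t_min = 3.11 - 0.83 = 2.280
L(0,2) = 110, L_eff = 110/255 = 0.431373
t(0,2) = 3.11 - 2.280·0.431373 = 2.126
Σt over all 11·5 pixels = 948449/8500 ≈ 111.5822353
V = pitch²·Σt = 1.5²·948449/8500 = 251.060

t(0,2)=2.126 V=251.060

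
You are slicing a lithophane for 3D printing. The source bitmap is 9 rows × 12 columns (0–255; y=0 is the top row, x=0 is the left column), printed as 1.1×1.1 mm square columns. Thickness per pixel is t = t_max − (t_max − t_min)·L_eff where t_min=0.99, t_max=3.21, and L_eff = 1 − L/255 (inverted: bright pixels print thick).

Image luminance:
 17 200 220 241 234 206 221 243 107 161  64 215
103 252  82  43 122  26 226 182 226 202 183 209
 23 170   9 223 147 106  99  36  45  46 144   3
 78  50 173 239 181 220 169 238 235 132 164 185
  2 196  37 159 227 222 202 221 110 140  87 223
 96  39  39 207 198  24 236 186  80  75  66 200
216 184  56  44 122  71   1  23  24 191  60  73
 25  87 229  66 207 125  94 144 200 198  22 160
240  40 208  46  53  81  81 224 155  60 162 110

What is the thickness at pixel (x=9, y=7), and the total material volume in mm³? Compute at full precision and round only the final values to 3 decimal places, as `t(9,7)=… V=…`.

t(9,7)=2.714 V=281.633

span = t_max - t_min = 3.21 - 0.99 = 2.220
L(9,7) = 198, L_eff = 1 - 198/255 = 0.223529 (inverted)
t(9,7) = 3.21 - 2.220·0.223529 = 2.714
Σt over all 9·12 pixels = 494604/2125 ≈ 232.7548235
V = pitch²·Σt = 1.1²·494604/2125 = 281.633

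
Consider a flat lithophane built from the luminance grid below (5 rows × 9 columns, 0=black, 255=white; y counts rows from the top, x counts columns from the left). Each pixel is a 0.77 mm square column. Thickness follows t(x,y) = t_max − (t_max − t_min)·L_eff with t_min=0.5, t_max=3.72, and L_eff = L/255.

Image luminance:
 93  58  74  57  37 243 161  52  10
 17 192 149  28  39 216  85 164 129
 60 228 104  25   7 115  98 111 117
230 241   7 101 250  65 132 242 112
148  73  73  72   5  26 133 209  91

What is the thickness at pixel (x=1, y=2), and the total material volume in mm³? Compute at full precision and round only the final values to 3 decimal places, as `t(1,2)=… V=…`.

t(1,2)=0.841 V=62.723

span = t_max - t_min = 3.72 - 0.5 = 3.220
L(1,2) = 228, L_eff = 228/255 = 0.894118
t(1,2) = 3.72 - 3.220·0.894118 = 0.841
Σt over all 5·9 pixels = 79343/750 ≈ 105.7906667
V = pitch²·Σt = 0.77²·79343/750 = 62.723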